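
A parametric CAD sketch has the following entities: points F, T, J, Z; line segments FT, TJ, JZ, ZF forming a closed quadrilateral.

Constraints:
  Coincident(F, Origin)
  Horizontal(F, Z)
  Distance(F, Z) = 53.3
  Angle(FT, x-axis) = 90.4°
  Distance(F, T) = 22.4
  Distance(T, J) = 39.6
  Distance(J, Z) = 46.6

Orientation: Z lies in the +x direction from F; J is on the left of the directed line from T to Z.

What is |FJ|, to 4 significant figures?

54.37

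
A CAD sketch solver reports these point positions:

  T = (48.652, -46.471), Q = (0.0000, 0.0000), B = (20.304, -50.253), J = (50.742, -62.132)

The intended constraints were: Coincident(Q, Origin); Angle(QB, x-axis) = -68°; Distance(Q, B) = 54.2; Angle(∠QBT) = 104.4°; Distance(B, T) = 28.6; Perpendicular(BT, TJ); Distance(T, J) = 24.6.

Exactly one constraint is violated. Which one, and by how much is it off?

Distance(T, J) = 24.6 — off by 8.80.

Q = (0.00, 0.00) ✓; QB at -68.00° ✓; |QB| = 54.20 ✓; ∠QBT = 104.4° ✓; |BT| = 28.60 ✓; ∠(BT, TJ) = 90.00° ✓; |TJ| = 15.80 ✗.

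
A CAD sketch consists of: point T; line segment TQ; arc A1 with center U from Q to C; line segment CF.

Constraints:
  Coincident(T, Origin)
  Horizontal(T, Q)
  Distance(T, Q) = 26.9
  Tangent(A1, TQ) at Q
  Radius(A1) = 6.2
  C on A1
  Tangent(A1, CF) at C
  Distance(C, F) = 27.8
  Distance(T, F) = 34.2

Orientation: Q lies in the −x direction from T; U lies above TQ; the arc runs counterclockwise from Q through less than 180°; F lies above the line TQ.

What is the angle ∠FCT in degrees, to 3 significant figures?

87.0°

T is at the origin; T and Q share the same y with |TQ| = 26.9 and Q on the −x side, so Q = (-26.9, 0.00). Since A1 is tangent to TQ there, UQ ⟂ TQ, so U = Q + (0, 6.2) = (-26.9, 6.20). Since UC ⟂ CF (tangency), |UF| = √(6.2² + 27.8²) = 28.5 regardless of where C sits on A1. So F lies on both circle(T, 34.2) and circle(U, 28.5); the above-TQ intersection is F = (-13.6, 31.4). C is the foot of the tangent from F: C = (-20.9, 4.57).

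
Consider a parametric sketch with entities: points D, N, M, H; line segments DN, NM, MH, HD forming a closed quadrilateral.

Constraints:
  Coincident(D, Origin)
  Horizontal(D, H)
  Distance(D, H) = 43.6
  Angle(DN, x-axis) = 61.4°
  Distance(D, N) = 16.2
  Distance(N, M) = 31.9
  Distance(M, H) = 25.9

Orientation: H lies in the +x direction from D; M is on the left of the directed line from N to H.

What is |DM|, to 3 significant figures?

45.4

Checks: |NM| = 31.90 ✓; |MH| = 25.90 ✓.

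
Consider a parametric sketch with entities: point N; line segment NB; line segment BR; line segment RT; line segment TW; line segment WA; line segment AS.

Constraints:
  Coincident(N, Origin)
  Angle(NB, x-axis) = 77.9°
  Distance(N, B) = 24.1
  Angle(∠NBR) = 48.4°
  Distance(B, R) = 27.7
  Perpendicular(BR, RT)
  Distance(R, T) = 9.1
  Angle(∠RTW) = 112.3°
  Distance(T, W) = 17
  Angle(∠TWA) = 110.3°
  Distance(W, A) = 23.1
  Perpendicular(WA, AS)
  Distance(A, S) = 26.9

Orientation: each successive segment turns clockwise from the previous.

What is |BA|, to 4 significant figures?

3.942

N is at the origin; NB runs at 77.9° with length 24.1, so B = (5.052, 23.56). ∠NBR = 48.4° gives BR at -53.70° from the x-axis; with |BR| = 27.7, R = (21.45, 1.240). BR is perpendicular to RT, so RT runs at -143.7°; with |RT| = 9.1, T = (14.12, -4.147). ∠RTW = 112.3° gives TW at 148.6° from the x-axis; with |TW| = 17.0, W = (-0.3937, 4.710). ∠TWA = 110.3° gives WA at 78.90° from the x-axis; with |WA| = 23.1, A = (4.054, 27.38). Then |BA| = |A − B| = 3.942.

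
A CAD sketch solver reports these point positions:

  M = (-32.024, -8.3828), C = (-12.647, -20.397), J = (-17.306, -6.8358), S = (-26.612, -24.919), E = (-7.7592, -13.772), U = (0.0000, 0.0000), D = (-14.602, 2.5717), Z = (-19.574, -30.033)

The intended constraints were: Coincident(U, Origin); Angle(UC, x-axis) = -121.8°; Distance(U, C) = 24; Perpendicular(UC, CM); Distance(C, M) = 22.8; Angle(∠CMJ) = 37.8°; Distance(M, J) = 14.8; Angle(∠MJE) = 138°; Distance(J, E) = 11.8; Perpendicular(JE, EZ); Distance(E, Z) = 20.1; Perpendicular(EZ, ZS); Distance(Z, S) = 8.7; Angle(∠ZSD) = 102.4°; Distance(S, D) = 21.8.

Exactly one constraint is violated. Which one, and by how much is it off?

Distance(S, D) = 21.8 — off by 8.20.

U = (0.00, 0.00) ✓; UC at -121.8° ✓; |UC| = 24.00 ✓; ∠(UC, CM) = 90.00° ✓; |CM| = 22.80 ✓; ∠CMJ = 37.80° ✓; |MJ| = 14.80 ✓; ∠MJE = 138.0° ✓; |JE| = 11.80 ✓; ∠(JE, EZ) = 90.00° ✓; |EZ| = 20.10 ✓; ∠(EZ, ZS) = 90.00° ✓; |ZS| = 8.700 ✓; ∠ZSD = 102.4° ✓; |SD| = 30.00 ✗.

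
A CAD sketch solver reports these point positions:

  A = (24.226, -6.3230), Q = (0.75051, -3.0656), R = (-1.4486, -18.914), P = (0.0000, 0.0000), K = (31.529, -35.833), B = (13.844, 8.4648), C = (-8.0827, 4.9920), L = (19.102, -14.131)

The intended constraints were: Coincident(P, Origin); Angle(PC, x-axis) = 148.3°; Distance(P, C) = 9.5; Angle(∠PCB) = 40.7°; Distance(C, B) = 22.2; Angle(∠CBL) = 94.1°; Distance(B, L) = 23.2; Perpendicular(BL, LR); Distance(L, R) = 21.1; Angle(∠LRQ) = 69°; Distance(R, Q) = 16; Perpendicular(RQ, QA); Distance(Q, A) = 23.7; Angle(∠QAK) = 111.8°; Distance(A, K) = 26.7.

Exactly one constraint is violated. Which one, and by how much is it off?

Distance(A, K) = 26.7 — off by 3.70.

P = (0.00, 0.00) ✓; PC at 148.3° ✓; |PC| = 9.500 ✓; ∠PCB = 40.70° ✓; |CB| = 22.20 ✓; ∠CBL = 94.10° ✓; |BL| = 23.20 ✓; ∠(BL, LR) = 90.00° ✓; |LR| = 21.10 ✓; ∠LRQ = 69.00° ✓; |RQ| = 16.00 ✓; ∠(RQ, QA) = 90.00° ✓; |QA| = 23.70 ✓; ∠QAK = 111.8° ✓; |AK| = 30.40 ✗.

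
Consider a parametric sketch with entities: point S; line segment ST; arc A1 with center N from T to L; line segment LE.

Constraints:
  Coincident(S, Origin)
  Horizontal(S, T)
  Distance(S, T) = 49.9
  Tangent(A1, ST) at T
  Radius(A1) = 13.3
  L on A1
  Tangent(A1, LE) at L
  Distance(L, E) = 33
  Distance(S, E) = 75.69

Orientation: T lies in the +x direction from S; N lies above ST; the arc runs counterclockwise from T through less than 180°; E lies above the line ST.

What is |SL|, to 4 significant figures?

64.86

Checks: |NL| = 13.30 ✓; ∠(NL, LE) = 90.00° ✓; |LE| = 33.00 ✓; |SE| = 75.69 ✓.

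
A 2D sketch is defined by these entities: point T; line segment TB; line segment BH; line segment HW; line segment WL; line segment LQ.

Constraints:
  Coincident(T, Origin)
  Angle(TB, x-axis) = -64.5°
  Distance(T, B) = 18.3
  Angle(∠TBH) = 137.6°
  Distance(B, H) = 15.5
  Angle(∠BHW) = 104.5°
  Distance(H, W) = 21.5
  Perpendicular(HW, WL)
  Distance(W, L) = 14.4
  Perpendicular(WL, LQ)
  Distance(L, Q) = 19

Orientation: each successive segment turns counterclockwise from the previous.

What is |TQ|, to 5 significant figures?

16.921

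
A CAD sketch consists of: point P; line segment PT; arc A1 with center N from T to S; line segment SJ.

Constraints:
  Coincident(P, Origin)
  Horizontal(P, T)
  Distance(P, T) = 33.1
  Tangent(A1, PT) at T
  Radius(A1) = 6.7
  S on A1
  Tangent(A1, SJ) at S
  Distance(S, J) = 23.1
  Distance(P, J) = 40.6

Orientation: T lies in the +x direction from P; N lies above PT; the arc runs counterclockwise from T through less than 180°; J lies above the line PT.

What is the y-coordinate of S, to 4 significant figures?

10.06

Checks: |NS| = 6.700 ✓; ∠(NS, SJ) = 90.00° ✓; |SJ| = 23.10 ✓; |PJ| = 40.60 ✓.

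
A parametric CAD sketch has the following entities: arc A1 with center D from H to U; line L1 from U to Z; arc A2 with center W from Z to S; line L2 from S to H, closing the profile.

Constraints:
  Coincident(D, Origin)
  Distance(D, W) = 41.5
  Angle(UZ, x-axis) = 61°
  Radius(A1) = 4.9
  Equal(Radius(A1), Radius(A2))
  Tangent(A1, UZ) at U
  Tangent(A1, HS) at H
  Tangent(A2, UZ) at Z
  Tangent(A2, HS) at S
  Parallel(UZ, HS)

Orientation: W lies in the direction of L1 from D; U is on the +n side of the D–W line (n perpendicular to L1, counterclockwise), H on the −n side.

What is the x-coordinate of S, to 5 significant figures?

24.405

The slot axis is L1's direction at 61.0°, so u = (cos 61.0°, sin 61.0°) = (0.48481, 0.87462) and n = (−sin 61.0°, cos 61.0°) = (-0.87462, 0.48481). D is at the origin and W lies 41.5 along u from D, so W = 41.5·u = (20.120, 36.297). Tangency of A1 to both parallel lines with radius 4.9 puts U and H at D ± 4.9·n: U = (-4.2856, 2.3756), H = (4.2856, -2.3756). Equal radii place Z and S the same way about W: Z = W + 4.9·n = (15.834, 38.672), S = W − 4.9·n = (24.405, 33.921). So S.x = 24.405.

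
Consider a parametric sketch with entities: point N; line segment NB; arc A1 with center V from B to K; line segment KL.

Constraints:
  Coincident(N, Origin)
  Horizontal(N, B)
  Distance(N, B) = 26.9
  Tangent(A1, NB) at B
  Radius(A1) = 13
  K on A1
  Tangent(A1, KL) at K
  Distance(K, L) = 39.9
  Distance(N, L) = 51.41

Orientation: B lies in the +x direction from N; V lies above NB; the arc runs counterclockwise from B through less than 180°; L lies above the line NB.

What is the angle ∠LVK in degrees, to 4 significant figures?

71.95°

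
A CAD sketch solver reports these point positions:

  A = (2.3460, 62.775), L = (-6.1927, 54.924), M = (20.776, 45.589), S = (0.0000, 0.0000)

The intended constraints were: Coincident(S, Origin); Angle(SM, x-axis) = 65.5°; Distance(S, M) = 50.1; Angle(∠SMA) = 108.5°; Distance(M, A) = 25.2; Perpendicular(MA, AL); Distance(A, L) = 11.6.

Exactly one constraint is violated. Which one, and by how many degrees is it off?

Perpendicular(MA, AL) — off by 4.40°.

S = (0.00, 0.00) ✓; SM at 65.50° ✓; |SM| = 50.10 ✓; ∠SMA = 108.5° ✓; |MA| = 25.20 ✓; ∠(MA, AL) = 85.60° ✗; |AL| = 11.60 ✓.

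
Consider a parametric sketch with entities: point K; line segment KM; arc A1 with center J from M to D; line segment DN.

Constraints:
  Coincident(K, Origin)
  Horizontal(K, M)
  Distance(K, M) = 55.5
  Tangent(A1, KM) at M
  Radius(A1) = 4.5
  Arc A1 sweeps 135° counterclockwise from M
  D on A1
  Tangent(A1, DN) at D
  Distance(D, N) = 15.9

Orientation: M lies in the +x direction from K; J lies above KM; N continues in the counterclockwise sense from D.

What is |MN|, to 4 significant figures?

20.57

K is at the origin; KM is horizontal with |KM| = 55.5 and M on the +x side, so M = (55.50, 0.000). The tangent condition forces JM to be normal to KM, so J = M + (0, 4.5) = (55.50, 4.500). On A1, M sits at bearing -90° from J; a 135° counterclockwise sweep puts D at bearing 45°, so D = J + 4.5·(cos 45°, sin 45°) = (58.68, 7.682). The tangent condition forces JD to be normal to DN, so DN runs along (−sin 45°, cos 45°); with |DN| = 15.9, N = (47.44, 18.92). Then |MN| = |N − M| = 20.57.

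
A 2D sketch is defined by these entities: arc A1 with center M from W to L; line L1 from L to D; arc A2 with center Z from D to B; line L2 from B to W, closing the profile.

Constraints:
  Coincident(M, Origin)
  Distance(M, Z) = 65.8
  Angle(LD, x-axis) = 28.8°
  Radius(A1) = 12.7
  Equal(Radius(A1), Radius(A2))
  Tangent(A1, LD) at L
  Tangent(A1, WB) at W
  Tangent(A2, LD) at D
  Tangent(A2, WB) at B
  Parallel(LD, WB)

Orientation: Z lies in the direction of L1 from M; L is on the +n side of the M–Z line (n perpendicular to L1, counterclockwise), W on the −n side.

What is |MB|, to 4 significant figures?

67.01

The slot axis is L1's direction at 28.8°, so u = (cos 28.8°, sin 28.8°) = (0.8763, 0.4818) and n = (−sin 28.8°, cos 28.8°) = (-0.4818, 0.8763). M is at the origin and Z lies 65.8 along u from M, so Z = 65.8·u = (57.66, 31.70). Tangency of A1 to both parallel lines with radius 12.7 puts L and W at M ± 12.7·n: L = (-6.118, 11.13), W = (6.118, -11.13). Equal radii place D and B the same way about Z: D = Z + 12.7·n = (51.54, 42.83), B = Z − 12.7·n = (63.78, 20.57). Then |MB| = |B − M| = 67.01.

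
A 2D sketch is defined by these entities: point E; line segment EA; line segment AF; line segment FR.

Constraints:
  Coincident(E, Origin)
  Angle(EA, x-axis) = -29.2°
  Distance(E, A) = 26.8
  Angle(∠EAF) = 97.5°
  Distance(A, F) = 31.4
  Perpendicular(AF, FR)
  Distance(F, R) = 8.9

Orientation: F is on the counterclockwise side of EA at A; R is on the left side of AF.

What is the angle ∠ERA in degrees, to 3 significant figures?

42.7°

E is at the origin; EA runs at -29.2° with length 26.8, so A = 26.8·(cos -29.2°, sin -29.2°) = (23.4, -13.1). ∠EAF = 97.5°, so AF runs at -29.2° + (180° − 97.5°) = 53.3° from the x-axis; with |AF| = 31.4, F = A + 31.4·(cos 53.3°, sin 53.3°) = (42.2, 12.1). The perpendicularity gives FR at right angles to AF; with |FR| = 8.9 on the left of AF, R = F + 8.9·(-0.802, 0.598) = (35.0, 17.4). Then cos ∠ERA = RE·RA / (|RE||RA|), giving 42.7°.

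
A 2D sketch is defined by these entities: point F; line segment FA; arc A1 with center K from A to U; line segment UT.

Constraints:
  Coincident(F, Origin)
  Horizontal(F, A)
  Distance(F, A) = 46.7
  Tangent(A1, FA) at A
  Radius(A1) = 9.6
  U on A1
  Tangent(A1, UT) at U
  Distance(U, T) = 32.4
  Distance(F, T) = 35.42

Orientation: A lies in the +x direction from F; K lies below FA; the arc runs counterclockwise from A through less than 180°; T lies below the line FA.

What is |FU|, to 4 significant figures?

39.24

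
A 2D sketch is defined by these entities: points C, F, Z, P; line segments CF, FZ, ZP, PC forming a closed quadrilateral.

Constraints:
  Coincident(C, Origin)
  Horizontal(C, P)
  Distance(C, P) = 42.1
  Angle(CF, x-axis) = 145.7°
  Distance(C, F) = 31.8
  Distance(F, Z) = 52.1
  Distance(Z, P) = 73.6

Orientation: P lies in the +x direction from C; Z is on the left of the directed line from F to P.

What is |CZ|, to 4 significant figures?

61.73

C is at the origin; C and P share the same y with |CP| = 42.1 and P in +x, so P = (42.1, 0). CF runs at 145.7° with |CF| = 31.8, so F = (-26.27, 17.92). Z is determined by |FZ| = 52.1 and |ZP| = 73.6 together: it lies at the intersection of circle(F, 52.1) and circle(P, 73.6). With |FP| = 70.68, the foot of the radical line on FP is 16.22 from F and the perpendicular offset is √(52.1² − 16.22²) = 49.51. Taking the left-of-FP solution: Z = (1.974, 61.70).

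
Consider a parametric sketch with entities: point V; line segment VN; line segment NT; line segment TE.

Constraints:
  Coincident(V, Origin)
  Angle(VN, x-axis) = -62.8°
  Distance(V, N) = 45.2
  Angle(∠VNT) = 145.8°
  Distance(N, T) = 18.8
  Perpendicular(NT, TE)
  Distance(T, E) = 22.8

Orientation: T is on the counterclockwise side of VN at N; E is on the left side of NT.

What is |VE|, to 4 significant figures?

56.24

∠VNT = 145.8°, so NT runs at -62.8° + (180° − 145.8°) = -28.60° from the x-axis; with |NT| = 18.8, T = N + 18.8·(cos -28.60°, sin -28.60°) = (37.17, -49.20). NT ⟂ TE; with |TE| = 22.8 on the left of NT, E = T + 22.8·(0.4787, 0.8780) = (48.08, -29.18). Then |VE| = |E − V| = 56.24.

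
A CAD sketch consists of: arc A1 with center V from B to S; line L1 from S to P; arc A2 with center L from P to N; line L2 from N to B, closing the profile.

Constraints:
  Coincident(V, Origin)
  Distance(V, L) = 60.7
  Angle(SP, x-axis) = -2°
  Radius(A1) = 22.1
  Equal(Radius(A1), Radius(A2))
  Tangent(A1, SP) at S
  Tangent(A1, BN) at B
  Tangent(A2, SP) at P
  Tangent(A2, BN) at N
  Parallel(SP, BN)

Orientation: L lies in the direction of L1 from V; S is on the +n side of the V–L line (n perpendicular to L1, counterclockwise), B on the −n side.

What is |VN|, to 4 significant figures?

64.60

The slot axis is L1's direction at -2.0°, so u = (cos -2.0°, sin -2.0°) = (0.9994, -0.03490) and n = (−sin -2.0°, cos -2.0°) = (0.03490, 0.9994). V is at the origin and L lies 60.7 along u from V, so L = 60.7·u = (60.66, -2.118). Tangency of A1 to both parallel lines with radius 22.1 puts S and B at V ± 22.1·n: S = (0.7713, 22.09), B = (-0.7713, -22.09). Equal radii place P and N the same way about L: P = L + 22.1·n = (61.43, 19.97), N = L − 22.1·n = (59.89, -24.20). Then |VN| = |N − V| = 64.60.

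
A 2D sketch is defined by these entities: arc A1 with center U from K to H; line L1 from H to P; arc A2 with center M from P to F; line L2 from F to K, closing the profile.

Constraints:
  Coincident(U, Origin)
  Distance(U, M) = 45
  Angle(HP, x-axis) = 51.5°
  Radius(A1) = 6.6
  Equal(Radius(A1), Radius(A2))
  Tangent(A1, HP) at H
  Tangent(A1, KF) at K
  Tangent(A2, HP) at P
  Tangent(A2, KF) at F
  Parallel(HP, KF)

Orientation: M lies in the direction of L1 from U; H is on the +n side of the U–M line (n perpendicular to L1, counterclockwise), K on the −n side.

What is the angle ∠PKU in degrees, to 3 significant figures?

73.7°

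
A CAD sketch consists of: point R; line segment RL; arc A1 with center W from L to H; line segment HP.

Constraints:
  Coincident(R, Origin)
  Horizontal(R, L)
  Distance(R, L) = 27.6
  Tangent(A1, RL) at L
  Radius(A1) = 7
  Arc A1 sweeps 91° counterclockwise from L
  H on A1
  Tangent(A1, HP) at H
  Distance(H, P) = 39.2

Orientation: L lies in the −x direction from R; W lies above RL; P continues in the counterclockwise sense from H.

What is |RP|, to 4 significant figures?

50.97

R is at the origin; R and L share the same y with |RL| = 27.6 and L on the −x side, so L = (-27.60, 0.000). A1 meets RL tangentially, so WL is at right angles to RL, so W = L + (0, 7) = (-27.60, 7.000). On A1, L sits at bearing -90° from W; a 91° counterclockwise sweep puts H at bearing 1°, so H = W + 7.0·(cos 1°, sin 1°) = (-20.60, 7.122). A1 meets HP tangentially, so WH is at right angles to HP, so HP runs along (−sin 1°, cos 1°); with |HP| = 39.2, P = (-21.29, 46.32). Then |RP| = |P − R| = 50.97.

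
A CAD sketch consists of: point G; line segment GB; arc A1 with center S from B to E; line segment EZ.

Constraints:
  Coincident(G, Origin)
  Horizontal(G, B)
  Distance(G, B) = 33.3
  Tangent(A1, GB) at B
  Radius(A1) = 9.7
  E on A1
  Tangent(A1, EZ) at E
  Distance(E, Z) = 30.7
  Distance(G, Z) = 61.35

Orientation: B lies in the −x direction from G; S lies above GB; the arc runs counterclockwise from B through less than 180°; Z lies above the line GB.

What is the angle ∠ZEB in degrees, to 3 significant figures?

113°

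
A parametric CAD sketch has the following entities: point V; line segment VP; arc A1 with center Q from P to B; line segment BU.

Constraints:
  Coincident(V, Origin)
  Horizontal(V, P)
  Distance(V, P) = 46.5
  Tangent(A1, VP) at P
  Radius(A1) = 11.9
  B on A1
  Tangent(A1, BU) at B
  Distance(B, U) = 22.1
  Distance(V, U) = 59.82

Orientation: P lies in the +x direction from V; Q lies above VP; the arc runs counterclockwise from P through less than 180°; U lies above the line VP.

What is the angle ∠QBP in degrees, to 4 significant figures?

31.43°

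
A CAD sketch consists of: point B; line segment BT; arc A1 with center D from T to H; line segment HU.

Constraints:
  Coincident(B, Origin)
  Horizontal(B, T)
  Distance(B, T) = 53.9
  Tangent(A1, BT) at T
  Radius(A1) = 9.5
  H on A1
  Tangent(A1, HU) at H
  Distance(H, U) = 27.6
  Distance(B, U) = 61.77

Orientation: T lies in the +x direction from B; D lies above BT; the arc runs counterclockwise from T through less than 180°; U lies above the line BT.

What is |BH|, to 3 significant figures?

63.8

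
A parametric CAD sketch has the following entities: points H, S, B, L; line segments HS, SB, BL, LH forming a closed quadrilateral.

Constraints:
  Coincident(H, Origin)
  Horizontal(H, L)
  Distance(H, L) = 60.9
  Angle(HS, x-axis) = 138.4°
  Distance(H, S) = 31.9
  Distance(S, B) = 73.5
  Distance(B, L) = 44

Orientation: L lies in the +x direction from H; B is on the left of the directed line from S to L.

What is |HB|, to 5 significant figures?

62.606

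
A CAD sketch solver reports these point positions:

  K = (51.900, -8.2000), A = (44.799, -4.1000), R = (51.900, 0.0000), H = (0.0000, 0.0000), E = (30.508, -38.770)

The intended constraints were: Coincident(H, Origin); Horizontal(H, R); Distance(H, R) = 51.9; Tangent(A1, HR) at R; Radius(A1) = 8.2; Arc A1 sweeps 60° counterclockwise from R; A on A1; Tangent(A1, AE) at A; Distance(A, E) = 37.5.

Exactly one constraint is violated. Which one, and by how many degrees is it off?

Tangent(A1, AE) at A — off by 7.60°.

H = (0.00, 0.00) ✓; H.y = 0.00, R.y = 0.00 ✓; |HR| = 51.90 ✓; ∠(KR, RH) = 90.00° ✓; |KR| = 8.200 ✓; bearing(K→A) − bearing(K→R) = 60.00° ✓; |KA| = 8.200 ✓; ∠(KA, AE) = 82.40° ✗; |AE| = 37.50 ✓.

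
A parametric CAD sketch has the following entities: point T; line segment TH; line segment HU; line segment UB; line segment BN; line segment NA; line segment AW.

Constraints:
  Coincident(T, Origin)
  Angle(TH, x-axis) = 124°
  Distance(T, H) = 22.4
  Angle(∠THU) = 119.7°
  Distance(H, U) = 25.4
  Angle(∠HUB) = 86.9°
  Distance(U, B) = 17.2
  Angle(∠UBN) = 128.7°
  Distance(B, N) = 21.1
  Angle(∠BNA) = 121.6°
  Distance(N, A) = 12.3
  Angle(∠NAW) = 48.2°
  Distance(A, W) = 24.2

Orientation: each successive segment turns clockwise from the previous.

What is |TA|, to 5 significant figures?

8.7987

T is at the origin; TH runs at 124.0° with length 22.4, so H = (-12.526, 18.570). ∠THU = 119.7° gives HU at 63.700° from the x-axis; with |HU| = 25.4, U = (-1.2719, 41.341). ∠HUB = 86.9° gives UB at -29.400° from the x-axis; with |UB| = 17.2, B = (13.713, 32.898). ∠UBN = 128.7° gives BN at -80.700° from the x-axis; with |BN| = 21.1, N = (17.123, 12.075). ∠BNA = 121.6° gives NA at -139.10° from the x-axis; with |NA| = 12.3, A = (7.8258, 4.0217). Then |TA| = |A − T| = 8.7987.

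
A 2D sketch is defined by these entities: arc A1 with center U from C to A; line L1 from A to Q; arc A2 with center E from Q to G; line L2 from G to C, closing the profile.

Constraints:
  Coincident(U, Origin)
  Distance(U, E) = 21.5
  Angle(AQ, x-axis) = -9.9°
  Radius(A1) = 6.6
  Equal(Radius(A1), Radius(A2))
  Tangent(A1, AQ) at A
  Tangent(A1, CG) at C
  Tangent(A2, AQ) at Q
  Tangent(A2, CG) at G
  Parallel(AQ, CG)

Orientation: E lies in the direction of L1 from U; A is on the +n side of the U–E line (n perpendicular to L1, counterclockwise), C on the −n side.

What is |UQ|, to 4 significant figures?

22.49

The slot axis is L1's direction at -9.9°, so u = (cos -9.9°, sin -9.9°) = (0.9851, -0.1719) and n = (−sin -9.9°, cos -9.9°) = (0.1719, 0.9851). U is at the origin and E lies 21.5 along u from U, so E = 21.5·u = (21.18, -3.696). Tangency of A1 to both parallel lines with radius 6.6 puts A and C at U ± 6.6·n: A = (1.135, 6.502), C = (-1.135, -6.502). Equal radii place Q and G the same way about E: Q = E + 6.6·n = (22.31, 2.805), G = E − 6.6·n = (20.05, -10.20). Then |UQ| = |Q − U| = 22.49.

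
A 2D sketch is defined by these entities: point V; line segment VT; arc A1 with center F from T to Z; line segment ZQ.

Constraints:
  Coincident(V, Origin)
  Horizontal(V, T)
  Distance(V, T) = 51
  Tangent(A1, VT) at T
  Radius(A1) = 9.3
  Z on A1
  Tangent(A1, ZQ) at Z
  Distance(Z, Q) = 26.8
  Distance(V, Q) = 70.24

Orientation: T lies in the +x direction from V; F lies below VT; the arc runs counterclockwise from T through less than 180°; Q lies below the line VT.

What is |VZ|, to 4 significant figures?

46.20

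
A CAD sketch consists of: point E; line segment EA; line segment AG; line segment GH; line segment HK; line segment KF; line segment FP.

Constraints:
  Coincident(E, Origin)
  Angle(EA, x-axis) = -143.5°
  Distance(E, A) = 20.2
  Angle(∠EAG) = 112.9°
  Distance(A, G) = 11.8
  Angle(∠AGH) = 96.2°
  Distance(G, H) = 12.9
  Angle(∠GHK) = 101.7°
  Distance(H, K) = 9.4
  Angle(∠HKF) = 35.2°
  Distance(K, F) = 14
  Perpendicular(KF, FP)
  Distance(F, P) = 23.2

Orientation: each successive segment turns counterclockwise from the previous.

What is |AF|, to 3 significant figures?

13.4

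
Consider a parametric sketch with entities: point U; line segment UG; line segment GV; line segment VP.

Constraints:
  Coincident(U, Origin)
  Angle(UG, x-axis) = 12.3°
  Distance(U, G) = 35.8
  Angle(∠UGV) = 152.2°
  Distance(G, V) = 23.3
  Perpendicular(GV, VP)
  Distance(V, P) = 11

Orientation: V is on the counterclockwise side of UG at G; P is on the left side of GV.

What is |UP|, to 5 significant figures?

55.262

U is at the origin; UG runs at 12.3° with length 35.8, so G = 35.8·(cos 12.3°, sin 12.3°) = (34.978, 7.6265). ∠UGV = 152.2°, so GV runs at 12.3° + (180° − 152.2°) = 40.100° from the x-axis; with |GV| = 23.3, V = G + 23.3·(cos 40.100°, sin 40.100°) = (52.801, 22.635). GV ⟂ VP; with |VP| = 11.0 on the left of GV, P = V + 11.0·(-0.64412, 0.76492) = (45.716, 31.049). Then |UP| = |P − U| = 55.262.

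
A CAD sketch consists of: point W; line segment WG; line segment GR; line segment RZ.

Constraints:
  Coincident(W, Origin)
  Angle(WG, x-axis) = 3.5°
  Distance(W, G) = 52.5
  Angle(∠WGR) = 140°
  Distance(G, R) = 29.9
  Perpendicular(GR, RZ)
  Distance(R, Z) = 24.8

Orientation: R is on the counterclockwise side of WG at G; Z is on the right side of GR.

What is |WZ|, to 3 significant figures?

91.3

∠WGR = 140.0°, so GR runs at 3.5° + (180° − 140.0°) = 43.5° from the x-axis; with |GR| = 29.9, R = G + 29.9·(cos 43.5°, sin 43.5°) = (74.1, 23.8). GR ⟂ RZ; with |RZ| = 24.8 on the right of GR, Z = R + 24.8·(0.688, -0.725) = (91.2, 5.80). Then |WZ| = |Z − W| = 91.3.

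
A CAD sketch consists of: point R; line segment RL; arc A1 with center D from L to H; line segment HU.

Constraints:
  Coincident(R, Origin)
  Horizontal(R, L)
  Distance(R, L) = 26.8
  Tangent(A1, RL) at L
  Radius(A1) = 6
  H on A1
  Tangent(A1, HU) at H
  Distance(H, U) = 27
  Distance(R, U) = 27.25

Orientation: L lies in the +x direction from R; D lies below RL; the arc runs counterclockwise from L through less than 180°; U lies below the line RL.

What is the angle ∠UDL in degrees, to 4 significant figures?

136.6°

R is at the origin; RL is horizontal with |RL| = 26.8 and L on the +x side, so L = (26.80, 0.000). The tangent condition forces DL to be normal to RL, so D = L + (0, -6) = (26.80, -6.000). Since DH ⟂ HU (tangency), |DU| = √(6.0² + 27.0²) = 27.66 regardless of where H sits on A1. So U lies on both circle(R, 27.25) and circle(D, 27.66); the below-RL intersection is U = (7.808, -26.11). H is the foot of the tangent from U: H = (21.65, -2.924).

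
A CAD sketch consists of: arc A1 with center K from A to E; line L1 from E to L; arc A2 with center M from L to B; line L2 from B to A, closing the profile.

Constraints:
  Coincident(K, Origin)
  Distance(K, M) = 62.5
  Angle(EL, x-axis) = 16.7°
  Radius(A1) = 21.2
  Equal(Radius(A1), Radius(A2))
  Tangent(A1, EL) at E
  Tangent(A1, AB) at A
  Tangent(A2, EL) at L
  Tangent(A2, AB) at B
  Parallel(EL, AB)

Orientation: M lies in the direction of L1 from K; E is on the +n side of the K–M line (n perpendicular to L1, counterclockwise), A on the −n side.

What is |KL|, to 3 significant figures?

66.0

Tangency of A1 to both parallel lines with radius 21.2 puts E and A at K ± 21.2·n: E = (-6.09, 20.3), A = (6.09, -20.3). Equal radii place L and B the same way about M: L = M + 21.2·n = (53.8, 38.3), B = M − 21.2·n = (66.0, -2.35). Then |KL| = |L − K| = 66.0.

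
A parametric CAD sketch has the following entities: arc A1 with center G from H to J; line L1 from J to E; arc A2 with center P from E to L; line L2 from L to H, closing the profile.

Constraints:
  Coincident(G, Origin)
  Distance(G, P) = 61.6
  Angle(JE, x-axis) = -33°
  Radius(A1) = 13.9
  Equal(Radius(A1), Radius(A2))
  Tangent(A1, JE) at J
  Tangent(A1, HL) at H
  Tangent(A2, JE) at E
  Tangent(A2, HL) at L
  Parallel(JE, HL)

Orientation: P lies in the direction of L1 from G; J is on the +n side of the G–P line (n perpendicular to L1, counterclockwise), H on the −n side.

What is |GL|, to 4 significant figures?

63.15

Tangency of A1 to both parallel lines with radius 13.9 puts J and H at G ± 13.9·n: J = (7.570, 11.66), H = (-7.570, -11.66). Equal radii place E and L the same way about P: E = P + 13.9·n = (59.23, -21.89), L = P − 13.9·n = (44.09, -45.21). Then |GL| = |L − G| = 63.15.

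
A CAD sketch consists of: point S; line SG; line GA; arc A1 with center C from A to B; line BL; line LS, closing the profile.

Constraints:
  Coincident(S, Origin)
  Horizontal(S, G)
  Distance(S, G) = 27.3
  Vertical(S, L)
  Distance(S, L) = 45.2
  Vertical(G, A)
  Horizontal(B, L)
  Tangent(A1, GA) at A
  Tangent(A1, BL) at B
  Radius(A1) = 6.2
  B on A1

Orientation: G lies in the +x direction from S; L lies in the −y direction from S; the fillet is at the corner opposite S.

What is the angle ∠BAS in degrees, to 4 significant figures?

100.0°

S is at the origin; S and G share the same y with |SG| = 27.3 and G on the +x side, so G = (27.30, 0.000). S and L share the same x with |SL| = 45.2 and L on the −y side, so L = (0.000, -45.20). The virtual corner opposite S is at (27.30, -45.20). Since A1 is tangent to GA there, CA ⟂ GA and the tangent condition forces CB to be normal to BL, with radius 6.2, so the center C sits 6.2 in from both sides at C = (21.10, -39.00). That places the tangent points at A = (27.30, -39.00) on GA and B = (21.10, -45.20) on BL. Then cos ∠BAS = AB·AS / (|AB||AS|), giving 100.0°.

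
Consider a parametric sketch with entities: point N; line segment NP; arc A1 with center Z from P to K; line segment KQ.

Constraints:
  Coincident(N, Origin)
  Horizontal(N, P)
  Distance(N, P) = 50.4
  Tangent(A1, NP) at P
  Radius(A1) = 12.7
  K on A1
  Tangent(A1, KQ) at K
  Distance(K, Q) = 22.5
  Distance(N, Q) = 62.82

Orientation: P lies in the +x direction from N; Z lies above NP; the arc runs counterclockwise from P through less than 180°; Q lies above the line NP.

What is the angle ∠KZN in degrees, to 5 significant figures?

162.97°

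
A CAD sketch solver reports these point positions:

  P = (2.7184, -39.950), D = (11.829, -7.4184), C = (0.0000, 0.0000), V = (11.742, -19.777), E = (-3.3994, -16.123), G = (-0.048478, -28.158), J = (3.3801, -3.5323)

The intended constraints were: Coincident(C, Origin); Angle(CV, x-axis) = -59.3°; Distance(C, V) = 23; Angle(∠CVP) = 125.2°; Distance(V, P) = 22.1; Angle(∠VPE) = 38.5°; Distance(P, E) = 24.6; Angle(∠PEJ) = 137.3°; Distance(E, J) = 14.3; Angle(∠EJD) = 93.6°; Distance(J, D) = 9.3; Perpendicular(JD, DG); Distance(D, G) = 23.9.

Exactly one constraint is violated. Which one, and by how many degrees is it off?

Perpendicular(JD, DG) — off by 5.10°.

C = (0.00, 0.00) ✓; CV at -59.30° ✓; |CV| = 23.00 ✓; ∠CVP = 125.2° ✓; |VP| = 22.10 ✓; ∠VPE = 38.50° ✓; |PE| = 24.60 ✓; ∠PEJ = 137.3° ✓; |EJ| = 14.30 ✓; ∠EJD = 93.60° ✓; |JD| = 9.300 ✓; ∠(JD, DG) = 95.10° ✗; |DG| = 23.90 ✓.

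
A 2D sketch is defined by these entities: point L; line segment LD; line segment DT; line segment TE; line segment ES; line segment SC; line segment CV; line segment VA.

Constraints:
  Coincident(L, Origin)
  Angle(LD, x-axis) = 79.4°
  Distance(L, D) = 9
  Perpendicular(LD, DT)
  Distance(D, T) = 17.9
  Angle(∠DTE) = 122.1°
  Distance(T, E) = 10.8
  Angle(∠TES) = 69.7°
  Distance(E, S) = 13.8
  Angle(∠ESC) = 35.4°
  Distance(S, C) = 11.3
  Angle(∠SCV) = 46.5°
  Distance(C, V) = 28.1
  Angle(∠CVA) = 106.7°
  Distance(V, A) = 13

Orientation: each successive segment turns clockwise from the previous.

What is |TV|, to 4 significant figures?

31.77

L is at the origin; LD runs at 79.4° with length 9.0, so D = (1.656, 8.846). The perpendicularity gives DT at right angles to LD, so DT runs at -10.60°; with |DT| = 17.9, T = (19.25, 5.554). ∠DTE = 122.1° gives TE at -68.50° from the x-axis; with |TE| = 10.8, E = (23.21, -4.495). ∠TES = 69.7° gives ES at -178.8° from the x-axis; with |ES| = 13.8, S = (9.411, -4.784). ∠ESC = 35.4° gives SC at 36.60° from the x-axis; with |SC| = 11.3, C = (18.48, 1.954). ∠SCV = 46.5° gives CV at -96.90° from the x-axis; with |CV| = 28.1, V = (15.11, -25.94). Then |TV| = |V − T| = 31.77.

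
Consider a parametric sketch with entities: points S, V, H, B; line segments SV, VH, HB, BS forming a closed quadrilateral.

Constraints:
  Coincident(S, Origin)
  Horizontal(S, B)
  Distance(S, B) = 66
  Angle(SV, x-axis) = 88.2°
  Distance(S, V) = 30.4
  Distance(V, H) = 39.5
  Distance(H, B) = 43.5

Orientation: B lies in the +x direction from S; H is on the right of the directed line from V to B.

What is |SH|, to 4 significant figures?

22.74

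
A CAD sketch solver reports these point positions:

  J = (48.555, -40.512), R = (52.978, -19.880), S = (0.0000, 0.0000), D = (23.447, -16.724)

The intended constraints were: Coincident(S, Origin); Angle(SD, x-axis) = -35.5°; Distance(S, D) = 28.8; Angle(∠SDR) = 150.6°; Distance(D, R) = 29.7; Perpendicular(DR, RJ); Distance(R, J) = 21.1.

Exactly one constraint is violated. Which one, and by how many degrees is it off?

Perpendicular(DR, RJ) — off by 6.00°.

S = (0.00, 0.00) ✓; SD at -35.50° ✓; |SD| = 28.80 ✓; ∠SDR = 150.6° ✓; |DR| = 29.70 ✓; ∠(DR, RJ) = 96.00° ✗; |RJ| = 21.10 ✓.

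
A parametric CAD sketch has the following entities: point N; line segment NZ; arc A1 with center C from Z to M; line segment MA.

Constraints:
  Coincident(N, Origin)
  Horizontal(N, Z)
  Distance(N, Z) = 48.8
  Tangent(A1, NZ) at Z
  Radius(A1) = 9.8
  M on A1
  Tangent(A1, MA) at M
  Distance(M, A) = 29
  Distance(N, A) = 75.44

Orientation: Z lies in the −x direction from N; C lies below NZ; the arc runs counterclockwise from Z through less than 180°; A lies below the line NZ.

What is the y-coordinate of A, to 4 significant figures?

-34.25

N is at the origin; NZ is horizontal with |NZ| = 48.8 and Z on the −x side, so Z = (-48.80, 0.000). A1 meets NZ tangentially, so CZ is at right angles to NZ, so C = Z + (0, -9.8) = (-48.80, -9.800). Since CM ⟂ MA (tangency), |CA| = √(9.8² + 29.0²) = 30.61 regardless of where M sits on A1. So A lies on both circle(N, 75.44) and circle(C, 30.61); the below-NZ intersection is A = (-67.22, -34.25). M is the foot of the tangent from A: M = (-58.10, -6.721).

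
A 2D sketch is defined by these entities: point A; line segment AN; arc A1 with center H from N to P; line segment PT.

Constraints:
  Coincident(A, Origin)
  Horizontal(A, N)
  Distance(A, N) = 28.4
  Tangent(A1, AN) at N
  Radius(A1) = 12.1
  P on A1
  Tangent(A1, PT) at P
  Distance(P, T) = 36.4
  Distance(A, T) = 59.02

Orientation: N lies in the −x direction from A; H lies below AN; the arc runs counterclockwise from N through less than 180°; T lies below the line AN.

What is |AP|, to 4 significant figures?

42.88

Checks: ∠(HN, NA) = 90.00° ✓; |HP| = 12.10 ✓; ∠(HP, PT) = 90.00° ✓; |PT| = 36.40 ✓; |AT| = 59.02 ✓.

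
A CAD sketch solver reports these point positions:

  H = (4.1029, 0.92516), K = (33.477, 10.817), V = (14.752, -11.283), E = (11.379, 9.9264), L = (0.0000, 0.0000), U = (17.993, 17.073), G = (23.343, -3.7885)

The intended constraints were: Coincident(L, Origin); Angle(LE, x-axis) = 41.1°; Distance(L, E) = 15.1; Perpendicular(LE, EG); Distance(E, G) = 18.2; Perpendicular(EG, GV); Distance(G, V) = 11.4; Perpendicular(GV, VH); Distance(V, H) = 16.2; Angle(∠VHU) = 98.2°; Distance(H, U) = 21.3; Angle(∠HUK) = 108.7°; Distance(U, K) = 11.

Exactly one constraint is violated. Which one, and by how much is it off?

Distance(U, K) = 11 — off by 5.70.

L = (0.00, 0.00) ✓; LE at 41.10° ✓; |LE| = 15.10 ✓; ∠(LE, EG) = 90.00° ✓; |EG| = 18.20 ✓; ∠(EG, GV) = 90.00° ✓; |GV| = 11.40 ✓; ∠(GV, VH) = 90.00° ✓; |VH| = 16.20 ✓; ∠VHU = 98.20° ✓; |HU| = 21.30 ✓; ∠HUK = 108.7° ✓; |UK| = 16.70 ✗.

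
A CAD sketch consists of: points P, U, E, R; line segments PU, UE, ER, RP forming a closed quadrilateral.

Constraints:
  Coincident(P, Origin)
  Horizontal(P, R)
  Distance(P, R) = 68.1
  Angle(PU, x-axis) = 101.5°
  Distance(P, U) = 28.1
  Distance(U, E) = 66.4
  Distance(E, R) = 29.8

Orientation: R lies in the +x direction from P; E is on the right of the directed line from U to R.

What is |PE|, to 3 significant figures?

46.8

P is at the origin; P and R share the same y with |PR| = 68.1 and R in +x, so R = (68.1, 0). PU runs at 101.5° with |PU| = 28.1, so U = (-5.60, 27.5). E is determined by |UE| = 66.4 and |ER| = 29.8 together: it lies at the intersection of circle(U, 66.4) and circle(R, 29.8). With |UR| = 78.7, the foot of the radical line on UR is 61.7 from U and the perpendicular offset is √(66.4² − 61.7²) = 24.5. Taking the right-of-UR solution: E = (43.6, -17.0).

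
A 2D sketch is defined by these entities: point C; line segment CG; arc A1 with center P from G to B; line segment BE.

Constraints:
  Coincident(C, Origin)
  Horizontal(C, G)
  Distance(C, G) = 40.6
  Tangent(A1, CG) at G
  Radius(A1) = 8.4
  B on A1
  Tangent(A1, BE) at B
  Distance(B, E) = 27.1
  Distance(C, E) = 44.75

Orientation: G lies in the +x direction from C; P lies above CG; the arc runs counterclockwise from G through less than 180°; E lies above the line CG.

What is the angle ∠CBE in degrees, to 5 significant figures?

64.905°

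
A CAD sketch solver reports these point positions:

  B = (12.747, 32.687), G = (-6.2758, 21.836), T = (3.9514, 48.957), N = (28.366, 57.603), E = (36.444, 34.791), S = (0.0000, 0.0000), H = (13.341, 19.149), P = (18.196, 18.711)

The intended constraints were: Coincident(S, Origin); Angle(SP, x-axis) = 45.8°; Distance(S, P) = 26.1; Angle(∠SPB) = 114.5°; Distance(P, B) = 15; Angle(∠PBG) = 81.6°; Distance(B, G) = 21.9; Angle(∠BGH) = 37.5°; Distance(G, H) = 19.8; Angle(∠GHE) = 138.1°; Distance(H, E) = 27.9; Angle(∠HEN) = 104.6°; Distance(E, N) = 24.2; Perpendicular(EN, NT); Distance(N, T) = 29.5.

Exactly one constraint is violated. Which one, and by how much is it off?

Distance(N, T) = 29.5 — off by 3.60.

S = (0.00, 0.00) ✓; SP at 45.80° ✓; |SP| = 26.10 ✓; ∠SPB = 114.5° ✓; |PB| = 15.00 ✓; ∠PBG = 81.60° ✓; |BG| = 21.90 ✓; ∠BGH = 37.50° ✓; |GH| = 19.80 ✓; ∠GHE = 138.1° ✓; |HE| = 27.90 ✓; ∠HEN = 104.6° ✓; |EN| = 24.20 ✓; ∠(EN, NT) = 90.00° ✓; |NT| = 25.90 ✗.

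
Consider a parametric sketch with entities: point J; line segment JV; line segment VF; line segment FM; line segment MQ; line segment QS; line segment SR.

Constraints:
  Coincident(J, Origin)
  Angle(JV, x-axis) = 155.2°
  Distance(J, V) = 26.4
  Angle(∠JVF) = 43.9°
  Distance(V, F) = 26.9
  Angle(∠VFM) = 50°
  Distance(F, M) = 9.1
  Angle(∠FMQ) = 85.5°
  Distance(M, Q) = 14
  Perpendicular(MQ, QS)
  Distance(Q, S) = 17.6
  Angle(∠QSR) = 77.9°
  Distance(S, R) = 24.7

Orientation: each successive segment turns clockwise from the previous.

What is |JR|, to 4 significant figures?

22.23

J is at the origin; JV runs at 155.2° with length 26.4, so V = (-23.97, 11.07). ∠JVF = 43.9° gives VF at 19.10° from the x-axis; with |VF| = 26.9, F = (1.454, 19.88). ∠VFM = 50.0° gives FM at -110.9° from the x-axis; with |FM| = 9.1, M = (-1.793, 11.37). ∠FMQ = 85.5° gives MQ at 154.6° from the x-axis; with |MQ| = 14.0, Q = (-14.44, 17.38). MQ is perpendicular to QS, so QS runs at 64.60°; with |QS| = 17.6, S = (-6.890, 33.28). ∠QSR = 77.9° gives SR at -37.50° from the x-axis; with |SR| = 24.7, R = (12.71, 18.24). Then |JR| = |R − J| = 22.23.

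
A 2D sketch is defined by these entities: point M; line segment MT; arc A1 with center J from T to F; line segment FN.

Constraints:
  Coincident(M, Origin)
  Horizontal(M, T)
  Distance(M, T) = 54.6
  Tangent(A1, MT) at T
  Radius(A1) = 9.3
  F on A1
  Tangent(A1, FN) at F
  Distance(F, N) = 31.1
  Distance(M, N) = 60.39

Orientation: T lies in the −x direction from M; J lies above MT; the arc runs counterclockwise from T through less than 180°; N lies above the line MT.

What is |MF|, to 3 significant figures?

46.2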